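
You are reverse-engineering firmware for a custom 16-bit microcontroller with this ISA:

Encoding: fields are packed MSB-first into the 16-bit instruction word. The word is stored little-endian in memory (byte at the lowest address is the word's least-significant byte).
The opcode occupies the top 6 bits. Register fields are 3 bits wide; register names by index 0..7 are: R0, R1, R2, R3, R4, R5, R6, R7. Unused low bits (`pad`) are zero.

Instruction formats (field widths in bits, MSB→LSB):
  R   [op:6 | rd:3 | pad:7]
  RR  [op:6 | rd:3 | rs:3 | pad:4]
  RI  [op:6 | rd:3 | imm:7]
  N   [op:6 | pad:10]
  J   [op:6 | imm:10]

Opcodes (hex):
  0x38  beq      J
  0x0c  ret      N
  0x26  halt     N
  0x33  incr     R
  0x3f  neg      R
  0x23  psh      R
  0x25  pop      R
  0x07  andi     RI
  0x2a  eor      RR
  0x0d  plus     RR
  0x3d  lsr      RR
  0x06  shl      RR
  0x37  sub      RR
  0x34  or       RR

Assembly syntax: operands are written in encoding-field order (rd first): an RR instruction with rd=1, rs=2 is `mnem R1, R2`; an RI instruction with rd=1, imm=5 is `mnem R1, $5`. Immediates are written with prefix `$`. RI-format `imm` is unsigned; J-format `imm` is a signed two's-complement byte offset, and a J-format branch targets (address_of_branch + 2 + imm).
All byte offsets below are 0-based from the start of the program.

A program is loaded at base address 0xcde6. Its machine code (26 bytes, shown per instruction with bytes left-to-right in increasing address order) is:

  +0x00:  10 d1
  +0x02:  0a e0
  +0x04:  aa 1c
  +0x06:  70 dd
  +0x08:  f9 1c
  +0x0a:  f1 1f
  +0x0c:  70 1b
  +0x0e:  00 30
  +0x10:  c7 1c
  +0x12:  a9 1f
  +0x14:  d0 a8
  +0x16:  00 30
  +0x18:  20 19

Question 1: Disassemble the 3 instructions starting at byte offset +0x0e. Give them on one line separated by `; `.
+0x0e: 00 30 ⇒ word 0x3000 (little)
  top 6b → 0xc → ret [N]
+0x10: c7 1c ⇒ word 0x1cc7 (little)
  top 6b → 0x7 → andi [RI]
  [9:7] rd=1 = R1
  [6:0] imm=71 = $71
+0x12: a9 1f ⇒ word 0x1fa9 (little)
  top 6b → 0x7 → andi [RI]
  [9:7] rd=7 = R7
  [6:0] imm=41 = $41

ret; andi R1, $71; andi R7, $41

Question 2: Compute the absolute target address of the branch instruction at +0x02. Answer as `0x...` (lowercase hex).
@+02  little-endian(0a e0) = 0xe00a
  opcode bits[15:10]=0x38: beq/J
  [9:0] imm=10 = $10
  target = base 0xcde6 + off 0x02 + 2 + imm 10 = 0xcdf4

0xcdf4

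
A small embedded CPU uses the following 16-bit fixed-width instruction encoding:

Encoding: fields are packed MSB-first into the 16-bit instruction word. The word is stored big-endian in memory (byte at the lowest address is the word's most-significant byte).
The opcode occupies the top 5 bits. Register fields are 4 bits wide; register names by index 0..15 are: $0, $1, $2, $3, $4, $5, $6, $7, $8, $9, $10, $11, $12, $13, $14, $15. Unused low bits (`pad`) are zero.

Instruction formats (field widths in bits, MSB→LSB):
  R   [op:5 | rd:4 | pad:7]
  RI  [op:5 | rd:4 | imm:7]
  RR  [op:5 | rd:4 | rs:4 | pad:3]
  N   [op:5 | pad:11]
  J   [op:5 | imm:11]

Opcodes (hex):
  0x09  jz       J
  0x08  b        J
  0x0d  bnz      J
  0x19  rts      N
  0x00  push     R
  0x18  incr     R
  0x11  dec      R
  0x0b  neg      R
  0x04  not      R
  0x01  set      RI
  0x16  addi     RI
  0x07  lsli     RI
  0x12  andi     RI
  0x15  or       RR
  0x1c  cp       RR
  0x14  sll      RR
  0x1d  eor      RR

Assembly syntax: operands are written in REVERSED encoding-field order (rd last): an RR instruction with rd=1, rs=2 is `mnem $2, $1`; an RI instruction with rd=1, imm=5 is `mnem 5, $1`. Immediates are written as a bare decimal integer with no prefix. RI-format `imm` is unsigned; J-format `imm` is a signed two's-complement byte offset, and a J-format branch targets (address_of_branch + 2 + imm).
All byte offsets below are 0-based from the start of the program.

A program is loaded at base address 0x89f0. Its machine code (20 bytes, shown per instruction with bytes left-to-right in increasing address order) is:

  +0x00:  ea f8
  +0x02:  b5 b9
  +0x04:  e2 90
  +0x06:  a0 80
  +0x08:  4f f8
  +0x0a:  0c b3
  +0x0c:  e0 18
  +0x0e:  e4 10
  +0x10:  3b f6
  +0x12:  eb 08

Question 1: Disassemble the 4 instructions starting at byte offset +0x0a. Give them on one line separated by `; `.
set 51, $9; cp $3, $0; cp $2, $8; lsli 118, $7

+0x0a: 0c b3 ⇒ word 0x0cb3 (big)
  top 5b → 0x1 → set [RI]
  rd: (w>>7)&0xf=0x9 → $9
  imm: (w>>0)&0x7f=0x33 → 51
+0x0c: e0 18 ⇒ word 0xe018 (big)
  top 5b → 0x1c → cp [RR]
  rd: (w>>7)&0xf=0x0 → $0
  rs: (w>>3)&0xf=0x3 → $3
+0x0e: e4 10 ⇒ word 0xe410 (big)
  top 5b → 0x1c → cp [RR]
  rd: (w>>7)&0xf=0x8 → $8
  rs: (w>>3)&0xf=0x2 → $2
+0x10: 3b f6 ⇒ word 0x3bf6 (big)
  top 5b → 0x7 → lsli [RI]
  rd: (w>>7)&0xf=0x7 → $7
  imm: (w>>0)&0x7f=0x76 → 118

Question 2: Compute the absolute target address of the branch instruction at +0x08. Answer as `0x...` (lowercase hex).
off 0x08: read 4f f8 as big → 0x4ff8
  top 5b → 0x9 → jz [J]
  imm: (w>>0)&0x7ff=0x7f8 (s11→-8) → -8
  target = base 0x89f0 + off 0x08 + 2 + imm -8 = 0x89f2

0x89f2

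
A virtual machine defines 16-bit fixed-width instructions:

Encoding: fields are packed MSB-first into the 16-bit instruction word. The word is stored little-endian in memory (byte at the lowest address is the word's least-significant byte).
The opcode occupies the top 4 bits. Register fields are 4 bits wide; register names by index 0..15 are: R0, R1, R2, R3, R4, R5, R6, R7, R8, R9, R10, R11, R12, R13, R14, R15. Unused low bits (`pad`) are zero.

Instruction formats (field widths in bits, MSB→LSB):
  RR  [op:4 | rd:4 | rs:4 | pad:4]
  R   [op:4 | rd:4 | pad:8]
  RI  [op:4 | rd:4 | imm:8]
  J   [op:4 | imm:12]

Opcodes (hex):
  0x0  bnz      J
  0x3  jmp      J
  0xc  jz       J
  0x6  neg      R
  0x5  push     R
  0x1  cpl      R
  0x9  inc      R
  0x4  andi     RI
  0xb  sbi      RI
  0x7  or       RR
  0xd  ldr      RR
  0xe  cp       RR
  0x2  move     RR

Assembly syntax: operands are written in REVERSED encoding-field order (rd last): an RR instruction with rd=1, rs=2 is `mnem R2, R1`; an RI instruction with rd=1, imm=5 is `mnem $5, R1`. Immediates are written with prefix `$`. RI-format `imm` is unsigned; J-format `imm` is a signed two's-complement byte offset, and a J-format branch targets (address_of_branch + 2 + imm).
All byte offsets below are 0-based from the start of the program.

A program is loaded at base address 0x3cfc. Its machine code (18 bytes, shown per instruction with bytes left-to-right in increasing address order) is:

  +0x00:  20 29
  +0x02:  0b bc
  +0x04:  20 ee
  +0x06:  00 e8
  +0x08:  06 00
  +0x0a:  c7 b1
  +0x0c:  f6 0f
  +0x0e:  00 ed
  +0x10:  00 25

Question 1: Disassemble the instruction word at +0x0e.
cp R0, R13

@+0e  little-endian(00 ed) = 0xed00
  top 4b → 0xe → cp [RR]
  rd@[11:8]=0xd ⇒ R13
  rs@[7:4]=0x0 ⇒ R0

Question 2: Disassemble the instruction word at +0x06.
[06] 00 e8 → 0xe800
  op=0xe800>>12=0xe ⇒ cp (RR)
  rd: (w>>8)&0xf=0x8 → R8
  rs: (w>>4)&0xf=0x0 → R0

cp R0, R8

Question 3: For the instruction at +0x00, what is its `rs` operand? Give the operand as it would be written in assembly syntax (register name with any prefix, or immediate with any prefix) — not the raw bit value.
@+00  little-endian(20 29) = 0x2920
  op=0x2920>>12=0x2 ⇒ move (RR)
  rd: (w>>8)&0xf=0x9 → R9
  rs: (w>>4)&0xf=0x2 → R2

R2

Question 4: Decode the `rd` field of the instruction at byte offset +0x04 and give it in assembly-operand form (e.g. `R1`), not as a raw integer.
R14

@+04  little-endian(20 ee) = 0xee20
  top 4b → 0xe → cp [RR]
  rd@[11:8]=0xe ⇒ R14
  rs@[7:4]=0x2 ⇒ R2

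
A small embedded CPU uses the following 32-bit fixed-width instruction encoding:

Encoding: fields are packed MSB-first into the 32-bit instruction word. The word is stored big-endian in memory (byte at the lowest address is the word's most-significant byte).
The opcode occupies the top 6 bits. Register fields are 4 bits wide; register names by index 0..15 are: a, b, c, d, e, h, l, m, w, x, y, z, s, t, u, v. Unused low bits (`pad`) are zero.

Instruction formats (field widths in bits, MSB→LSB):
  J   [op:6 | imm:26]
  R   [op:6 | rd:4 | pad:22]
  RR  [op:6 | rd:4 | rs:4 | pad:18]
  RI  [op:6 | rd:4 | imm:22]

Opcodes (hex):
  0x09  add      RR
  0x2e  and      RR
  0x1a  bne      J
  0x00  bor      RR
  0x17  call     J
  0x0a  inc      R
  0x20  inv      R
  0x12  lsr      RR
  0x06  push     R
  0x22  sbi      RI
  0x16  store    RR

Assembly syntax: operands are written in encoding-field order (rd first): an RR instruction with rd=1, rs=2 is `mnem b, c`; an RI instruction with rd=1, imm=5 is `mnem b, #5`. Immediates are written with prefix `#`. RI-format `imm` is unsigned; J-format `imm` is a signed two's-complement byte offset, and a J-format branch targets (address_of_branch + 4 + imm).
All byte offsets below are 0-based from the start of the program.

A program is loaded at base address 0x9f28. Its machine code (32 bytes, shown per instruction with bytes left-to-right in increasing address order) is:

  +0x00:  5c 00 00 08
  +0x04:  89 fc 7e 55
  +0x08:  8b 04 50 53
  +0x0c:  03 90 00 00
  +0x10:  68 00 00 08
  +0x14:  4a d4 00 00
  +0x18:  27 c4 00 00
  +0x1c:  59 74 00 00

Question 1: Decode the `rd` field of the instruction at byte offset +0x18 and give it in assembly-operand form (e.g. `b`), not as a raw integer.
@+18  big-endian(27 c4 00 00) = 0x27c40000
  top 6b → 0x9 → add [RR]
  rd: (w>>22)&0xf=0xf → v
  rs: (w>>18)&0xf=0x1 → b

v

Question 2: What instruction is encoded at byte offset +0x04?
@+04  big-endian(89 fc 7e 55) = 0x89fc7e55
  top 6b → 0x22 → sbi [RI]
  rd: (w>>22)&0xf=0x7 → m
  imm: (w>>0)&0x3fffff=0x3c7e55 → #3964501

sbi m, #3964501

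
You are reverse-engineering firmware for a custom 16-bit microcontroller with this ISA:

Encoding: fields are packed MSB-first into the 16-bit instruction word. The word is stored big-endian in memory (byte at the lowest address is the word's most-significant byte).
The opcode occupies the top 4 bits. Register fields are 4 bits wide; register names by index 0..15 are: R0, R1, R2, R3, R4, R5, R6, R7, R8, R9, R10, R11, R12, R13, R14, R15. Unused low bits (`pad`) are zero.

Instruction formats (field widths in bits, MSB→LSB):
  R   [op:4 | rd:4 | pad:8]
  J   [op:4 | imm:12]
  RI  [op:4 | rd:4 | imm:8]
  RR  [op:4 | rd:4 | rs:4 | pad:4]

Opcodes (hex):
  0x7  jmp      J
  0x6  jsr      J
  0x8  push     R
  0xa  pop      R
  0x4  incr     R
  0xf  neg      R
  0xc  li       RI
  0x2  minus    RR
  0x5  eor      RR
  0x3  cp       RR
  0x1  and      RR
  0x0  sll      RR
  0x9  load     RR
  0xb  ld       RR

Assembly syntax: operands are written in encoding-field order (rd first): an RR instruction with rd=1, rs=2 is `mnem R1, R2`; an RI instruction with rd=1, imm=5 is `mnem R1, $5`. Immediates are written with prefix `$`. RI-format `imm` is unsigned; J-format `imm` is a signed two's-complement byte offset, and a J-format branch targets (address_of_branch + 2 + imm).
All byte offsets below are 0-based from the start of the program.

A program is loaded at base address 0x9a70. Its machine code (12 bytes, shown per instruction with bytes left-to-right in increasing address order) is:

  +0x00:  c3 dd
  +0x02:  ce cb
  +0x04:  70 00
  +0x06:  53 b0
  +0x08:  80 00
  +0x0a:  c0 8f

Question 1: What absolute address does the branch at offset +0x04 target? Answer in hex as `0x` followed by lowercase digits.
off 0x04: read 70 00 as big → 0x7000
  opcode bits[15:12]=0x7: jmp/J
  imm: (w>>0)&0xfff=0x0 → $0
  target = base 0x9a70 + off 0x04 + 2 + imm 0 = 0x9a76

0x9a76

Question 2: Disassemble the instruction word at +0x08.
+0x08: 80 00 ⇒ word 0x8000 (big)
  top 4b → 0x8 → push [R]
  rd: (w>>8)&0xf=0x0 → R0

push R0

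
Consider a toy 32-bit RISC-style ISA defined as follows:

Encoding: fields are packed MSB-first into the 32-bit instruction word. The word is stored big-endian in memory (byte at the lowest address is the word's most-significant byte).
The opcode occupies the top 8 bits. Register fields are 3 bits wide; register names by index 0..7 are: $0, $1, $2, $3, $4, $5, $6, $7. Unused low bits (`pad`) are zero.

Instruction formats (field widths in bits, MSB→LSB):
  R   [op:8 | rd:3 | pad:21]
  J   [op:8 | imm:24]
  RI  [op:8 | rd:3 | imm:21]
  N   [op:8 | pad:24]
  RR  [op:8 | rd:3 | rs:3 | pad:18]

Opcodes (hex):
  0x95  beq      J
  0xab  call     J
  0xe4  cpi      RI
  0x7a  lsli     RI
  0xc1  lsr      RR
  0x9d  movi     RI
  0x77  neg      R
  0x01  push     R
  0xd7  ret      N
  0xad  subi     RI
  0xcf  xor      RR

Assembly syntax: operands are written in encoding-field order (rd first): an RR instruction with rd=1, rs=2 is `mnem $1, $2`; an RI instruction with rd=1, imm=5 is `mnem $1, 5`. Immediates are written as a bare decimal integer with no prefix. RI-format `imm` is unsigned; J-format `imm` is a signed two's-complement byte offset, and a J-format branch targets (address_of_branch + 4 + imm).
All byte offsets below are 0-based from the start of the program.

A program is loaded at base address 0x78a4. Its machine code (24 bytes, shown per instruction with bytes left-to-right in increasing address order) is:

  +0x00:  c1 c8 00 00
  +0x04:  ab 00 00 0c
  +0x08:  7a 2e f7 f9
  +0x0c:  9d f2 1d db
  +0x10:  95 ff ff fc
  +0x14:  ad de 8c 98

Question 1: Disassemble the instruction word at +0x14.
subi $6, 2002072

[14] ad de 8c 98 → 0xadde8c98
  top 8b → 0xad → subi [RI]
  rd: (w>>21)&0x7=0x6 → $6
  imm: (w>>0)&0x1fffff=0x1e8c98 → 2002072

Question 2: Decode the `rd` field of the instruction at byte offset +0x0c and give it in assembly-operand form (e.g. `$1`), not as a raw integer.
$7

@+0c  big-endian(9d f2 1d db) = 0x9df21ddb
  top 8b → 0x9d → movi [RI]
  rd: (w>>21)&0x7=0x7 → $7
  imm: (w>>0)&0x1fffff=0x121ddb → 1187291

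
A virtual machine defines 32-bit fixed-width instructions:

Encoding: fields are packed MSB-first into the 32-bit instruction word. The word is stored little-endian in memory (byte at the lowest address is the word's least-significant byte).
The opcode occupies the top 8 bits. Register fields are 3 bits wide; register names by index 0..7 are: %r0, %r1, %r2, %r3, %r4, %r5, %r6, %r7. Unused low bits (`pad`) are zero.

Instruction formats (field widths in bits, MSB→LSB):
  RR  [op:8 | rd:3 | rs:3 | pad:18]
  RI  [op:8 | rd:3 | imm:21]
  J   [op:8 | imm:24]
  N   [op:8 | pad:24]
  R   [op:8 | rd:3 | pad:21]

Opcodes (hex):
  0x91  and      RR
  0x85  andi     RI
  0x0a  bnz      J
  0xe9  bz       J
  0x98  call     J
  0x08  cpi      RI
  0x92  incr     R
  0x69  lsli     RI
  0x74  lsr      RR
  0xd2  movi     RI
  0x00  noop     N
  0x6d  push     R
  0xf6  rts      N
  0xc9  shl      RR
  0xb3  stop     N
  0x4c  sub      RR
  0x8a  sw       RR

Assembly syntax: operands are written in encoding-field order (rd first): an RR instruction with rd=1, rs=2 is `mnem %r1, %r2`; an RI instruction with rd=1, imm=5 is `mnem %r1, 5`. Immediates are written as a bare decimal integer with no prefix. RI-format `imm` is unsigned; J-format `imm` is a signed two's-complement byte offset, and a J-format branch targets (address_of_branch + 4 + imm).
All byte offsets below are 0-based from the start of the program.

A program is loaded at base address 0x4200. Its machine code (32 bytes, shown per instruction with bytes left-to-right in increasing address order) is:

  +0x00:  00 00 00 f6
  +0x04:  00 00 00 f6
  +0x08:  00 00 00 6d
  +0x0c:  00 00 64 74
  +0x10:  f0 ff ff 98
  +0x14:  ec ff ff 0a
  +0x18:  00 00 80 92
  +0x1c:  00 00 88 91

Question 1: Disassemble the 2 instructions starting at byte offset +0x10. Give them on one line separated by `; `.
off 0x10: read f0 ff ff 98 as little → 0x98fffff0
  opcode bits[31:24]=0x98: call/J
  [23:0] imm=16777200 (s24→-16) = -16
off 0x14: read ec ff ff 0a as little → 0x0affffec
  opcode bits[31:24]=0xa: bnz/J
  [23:0] imm=16777196 (s24→-20) = -20

call -16; bnz -20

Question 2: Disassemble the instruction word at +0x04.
rts

@+04  little-endian(00 00 00 f6) = 0xf6000000
  op=0xf6000000>>24=0xf6 ⇒ rts (N)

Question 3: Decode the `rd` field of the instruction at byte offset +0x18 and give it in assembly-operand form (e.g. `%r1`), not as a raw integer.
%r4

off 0x18: read 00 00 80 92 as little → 0x92800000
  op=0x92800000>>24=0x92 ⇒ incr (R)
  [23:21] rd=4 = %r4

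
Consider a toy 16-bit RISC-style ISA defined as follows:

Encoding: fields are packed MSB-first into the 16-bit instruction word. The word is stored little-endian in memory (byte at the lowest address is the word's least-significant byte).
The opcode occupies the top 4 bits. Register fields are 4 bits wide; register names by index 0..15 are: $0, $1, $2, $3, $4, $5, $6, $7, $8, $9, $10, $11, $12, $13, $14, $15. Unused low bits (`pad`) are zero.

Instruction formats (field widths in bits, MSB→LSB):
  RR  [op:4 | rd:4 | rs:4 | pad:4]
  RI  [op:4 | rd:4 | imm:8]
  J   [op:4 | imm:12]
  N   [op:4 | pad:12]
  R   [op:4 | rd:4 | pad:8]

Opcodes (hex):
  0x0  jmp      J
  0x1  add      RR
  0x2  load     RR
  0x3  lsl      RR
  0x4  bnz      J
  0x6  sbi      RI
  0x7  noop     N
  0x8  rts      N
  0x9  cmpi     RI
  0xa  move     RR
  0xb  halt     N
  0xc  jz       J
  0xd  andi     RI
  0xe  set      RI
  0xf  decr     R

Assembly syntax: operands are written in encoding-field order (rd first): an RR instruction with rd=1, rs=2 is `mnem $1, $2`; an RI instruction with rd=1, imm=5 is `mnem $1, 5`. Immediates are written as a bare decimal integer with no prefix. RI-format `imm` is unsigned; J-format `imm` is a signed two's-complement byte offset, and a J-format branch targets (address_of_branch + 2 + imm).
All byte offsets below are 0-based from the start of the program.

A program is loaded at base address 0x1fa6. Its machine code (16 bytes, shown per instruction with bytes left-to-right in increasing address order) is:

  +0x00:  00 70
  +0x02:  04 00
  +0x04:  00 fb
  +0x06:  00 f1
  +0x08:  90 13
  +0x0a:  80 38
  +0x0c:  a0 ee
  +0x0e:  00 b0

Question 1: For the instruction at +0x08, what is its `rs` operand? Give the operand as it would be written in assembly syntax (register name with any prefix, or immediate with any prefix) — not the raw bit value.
off 0x08: read 90 13 as little → 0x1390
  opcode bits[15:12]=0x1: add/RR
  [11:8] rd=3 = $3
  [7:4] rs=9 = $9

$9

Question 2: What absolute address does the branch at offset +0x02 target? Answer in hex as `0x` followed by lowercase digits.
+0x02: 04 00 ⇒ word 0x0004 (little)
  top 4b → 0x0 → jmp [J]
  [11:0] imm=4 = 4
  target = base 0x1fa6 + off 0x02 + 2 + imm 4 = 0x1fae

0x1fae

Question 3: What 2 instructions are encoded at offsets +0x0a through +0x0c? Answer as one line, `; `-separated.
lsl $8, $8; set $14, 160

off 0x0a: read 80 38 as little → 0x3880
  op=0x3880>>12=0x3 ⇒ lsl (RR)
  [11:8] rd=8 = $8
  [7:4] rs=8 = $8
off 0x0c: read a0 ee as little → 0xeea0
  op=0xeea0>>12=0xe ⇒ set (RI)
  [11:8] rd=14 = $14
  [7:0] imm=160 = 160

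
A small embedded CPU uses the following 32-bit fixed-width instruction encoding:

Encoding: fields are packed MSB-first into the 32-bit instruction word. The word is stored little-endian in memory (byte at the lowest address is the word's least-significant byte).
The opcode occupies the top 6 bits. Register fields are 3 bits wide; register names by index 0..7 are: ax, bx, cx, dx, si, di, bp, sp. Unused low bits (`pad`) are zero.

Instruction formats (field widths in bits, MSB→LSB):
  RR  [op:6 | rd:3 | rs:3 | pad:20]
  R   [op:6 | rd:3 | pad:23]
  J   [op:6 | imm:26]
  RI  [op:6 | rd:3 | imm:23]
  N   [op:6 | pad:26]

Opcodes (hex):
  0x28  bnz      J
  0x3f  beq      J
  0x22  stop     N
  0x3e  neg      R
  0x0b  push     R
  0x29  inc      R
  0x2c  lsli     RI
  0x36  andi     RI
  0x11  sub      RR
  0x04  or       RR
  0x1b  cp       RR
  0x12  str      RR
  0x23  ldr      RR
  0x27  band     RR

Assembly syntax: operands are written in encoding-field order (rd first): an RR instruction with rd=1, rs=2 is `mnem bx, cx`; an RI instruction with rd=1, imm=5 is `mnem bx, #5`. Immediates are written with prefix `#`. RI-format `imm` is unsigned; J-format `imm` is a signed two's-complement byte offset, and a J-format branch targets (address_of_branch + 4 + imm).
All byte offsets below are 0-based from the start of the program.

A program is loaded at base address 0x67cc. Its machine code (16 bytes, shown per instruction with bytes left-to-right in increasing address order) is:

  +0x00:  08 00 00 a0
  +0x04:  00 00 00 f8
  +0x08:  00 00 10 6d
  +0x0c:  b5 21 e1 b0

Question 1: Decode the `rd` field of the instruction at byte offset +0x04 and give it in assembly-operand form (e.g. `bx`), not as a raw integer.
ax

+0x04: 00 00 00 f8 ⇒ word 0xf8000000 (little)
  opcode bits[31:26]=0x3e: neg/R
  [25:23] rd=0 = ax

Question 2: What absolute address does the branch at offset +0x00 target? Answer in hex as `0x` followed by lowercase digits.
0x67d8

+0x00: 08 00 00 a0 ⇒ word 0xa0000008 (little)
  opcode bits[31:26]=0x28: bnz/J
  imm@[25:0]=0x8 ⇒ #8
  target = base 0x67cc + off 0x00 + 4 + imm 8 = 0x67d8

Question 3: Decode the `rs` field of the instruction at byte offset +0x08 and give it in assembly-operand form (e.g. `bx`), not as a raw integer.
@+08  little-endian(00 00 10 6d) = 0x6d100000
  opcode bits[31:26]=0x1b: cp/RR
  [25:23] rd=2 = cx
  [22:20] rs=1 = bx

bx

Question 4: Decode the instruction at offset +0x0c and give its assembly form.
off 0x0c: read b5 21 e1 b0 as little → 0xb0e121b5
  top 6b → 0x2c → lsli [RI]
  rd@[25:23]=0x1 ⇒ bx
  imm@[22:0]=0x6121b5 ⇒ #6365621

lsli bx, #6365621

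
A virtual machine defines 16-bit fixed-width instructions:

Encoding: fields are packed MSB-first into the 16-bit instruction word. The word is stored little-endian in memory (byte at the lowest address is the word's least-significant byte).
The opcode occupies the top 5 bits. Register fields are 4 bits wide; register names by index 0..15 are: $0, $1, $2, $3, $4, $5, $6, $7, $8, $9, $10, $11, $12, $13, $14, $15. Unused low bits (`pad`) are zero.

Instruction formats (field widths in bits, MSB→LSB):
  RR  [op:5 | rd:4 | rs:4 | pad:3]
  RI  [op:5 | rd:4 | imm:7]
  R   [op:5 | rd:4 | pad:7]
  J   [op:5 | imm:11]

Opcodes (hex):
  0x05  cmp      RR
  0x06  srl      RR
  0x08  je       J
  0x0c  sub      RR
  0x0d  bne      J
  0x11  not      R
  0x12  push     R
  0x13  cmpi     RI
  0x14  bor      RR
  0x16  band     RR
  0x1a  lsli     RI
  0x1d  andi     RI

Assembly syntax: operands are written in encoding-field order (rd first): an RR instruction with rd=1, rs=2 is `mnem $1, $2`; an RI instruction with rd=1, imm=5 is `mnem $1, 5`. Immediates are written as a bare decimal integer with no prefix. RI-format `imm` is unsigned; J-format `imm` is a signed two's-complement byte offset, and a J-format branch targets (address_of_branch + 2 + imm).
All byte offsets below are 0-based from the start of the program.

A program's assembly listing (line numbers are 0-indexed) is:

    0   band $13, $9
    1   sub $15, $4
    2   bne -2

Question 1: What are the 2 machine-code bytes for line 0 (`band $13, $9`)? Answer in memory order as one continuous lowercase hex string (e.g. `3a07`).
L0: band op=0x16:5|rd=13:4|rs=9:4|pad=0:3 ⇒ 0xb6c8 ⇒ little c8 b6

c8b6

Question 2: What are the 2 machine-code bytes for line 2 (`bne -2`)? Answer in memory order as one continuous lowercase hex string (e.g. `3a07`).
L2: bne op=0xd:5|imm=-2:11 ⇒ 0x6ffe ⇒ little fe 6f

fe6f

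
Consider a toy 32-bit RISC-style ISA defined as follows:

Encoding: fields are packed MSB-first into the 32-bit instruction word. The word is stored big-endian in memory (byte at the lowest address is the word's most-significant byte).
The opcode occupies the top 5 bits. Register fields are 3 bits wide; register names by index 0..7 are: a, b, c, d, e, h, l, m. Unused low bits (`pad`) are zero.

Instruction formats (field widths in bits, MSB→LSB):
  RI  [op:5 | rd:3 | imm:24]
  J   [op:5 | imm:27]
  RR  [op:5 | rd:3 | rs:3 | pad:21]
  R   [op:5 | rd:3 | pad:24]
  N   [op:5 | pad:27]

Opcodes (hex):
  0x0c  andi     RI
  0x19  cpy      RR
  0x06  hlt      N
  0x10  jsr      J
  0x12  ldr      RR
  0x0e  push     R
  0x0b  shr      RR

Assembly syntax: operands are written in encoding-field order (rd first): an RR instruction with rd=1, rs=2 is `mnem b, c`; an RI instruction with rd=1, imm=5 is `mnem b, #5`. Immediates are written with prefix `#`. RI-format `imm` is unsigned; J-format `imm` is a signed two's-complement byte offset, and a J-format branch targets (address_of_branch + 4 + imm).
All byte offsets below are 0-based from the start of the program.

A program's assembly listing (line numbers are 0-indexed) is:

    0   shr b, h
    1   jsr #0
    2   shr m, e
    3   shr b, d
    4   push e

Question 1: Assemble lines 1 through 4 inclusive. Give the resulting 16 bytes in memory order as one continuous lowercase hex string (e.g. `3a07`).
800000005f8000005960000074000000

line 1 (jsr): pack op=0x10:5|imm=0:27 = 0x80000000; big→ 80 00 00 00
line 2 (shr): pack op=0xb:5|rd=7:3|rs=4:3|pad=0:21 = 0x5f800000; big→ 5f 80 00 00
line 3 (shr): pack op=0xb:5|rd=1:3|rs=3:3|pad=0:21 = 0x59600000; big→ 59 60 00 00
line 4 (push): pack op=0xe:5|rd=4:3|pad=0:24 = 0x74000000; big→ 74 00 00 00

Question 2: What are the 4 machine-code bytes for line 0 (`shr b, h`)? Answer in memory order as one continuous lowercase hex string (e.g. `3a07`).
0. shr fields op=0xb:5|rd=1:3|rs=5:3|pad=0:21 → word 59a00000h → 59 a0 00 00

59a00000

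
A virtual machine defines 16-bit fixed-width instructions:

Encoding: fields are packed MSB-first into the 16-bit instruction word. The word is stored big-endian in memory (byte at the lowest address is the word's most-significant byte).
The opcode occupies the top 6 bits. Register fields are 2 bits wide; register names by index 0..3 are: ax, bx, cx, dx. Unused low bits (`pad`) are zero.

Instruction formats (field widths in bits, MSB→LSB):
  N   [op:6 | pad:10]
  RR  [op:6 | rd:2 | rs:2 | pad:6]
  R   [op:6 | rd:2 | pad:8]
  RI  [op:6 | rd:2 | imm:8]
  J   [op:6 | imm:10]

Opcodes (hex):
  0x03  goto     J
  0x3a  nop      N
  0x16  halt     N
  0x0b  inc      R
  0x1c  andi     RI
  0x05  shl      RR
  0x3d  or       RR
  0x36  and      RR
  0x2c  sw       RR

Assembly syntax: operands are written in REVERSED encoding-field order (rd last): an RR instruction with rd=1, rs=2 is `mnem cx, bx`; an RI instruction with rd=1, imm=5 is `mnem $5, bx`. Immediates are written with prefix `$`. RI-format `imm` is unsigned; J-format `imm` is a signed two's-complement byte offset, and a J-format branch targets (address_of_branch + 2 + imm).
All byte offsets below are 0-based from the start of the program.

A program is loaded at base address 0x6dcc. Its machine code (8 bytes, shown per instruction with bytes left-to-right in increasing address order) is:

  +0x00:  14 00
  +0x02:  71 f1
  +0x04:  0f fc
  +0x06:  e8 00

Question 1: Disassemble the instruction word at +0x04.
goto $-4

+0x04: 0f fc ⇒ word 0x0ffc (big)
  top 6b → 0x3 → goto [J]
  imm: (w>>0)&0x3ff=0x3fc (s10→-4) → $-4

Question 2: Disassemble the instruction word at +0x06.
nop

@+06  big-endian(e8 00) = 0xe800
  top 6b → 0x3a → nop [N]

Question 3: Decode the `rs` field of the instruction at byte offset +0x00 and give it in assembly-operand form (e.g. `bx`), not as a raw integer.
@+00  big-endian(14 00) = 0x1400
  op=0x1400>>10=0x5 ⇒ shl (RR)
  rd: (w>>8)&0x3=0x0 → ax
  rs: (w>>6)&0x3=0x0 → ax

ax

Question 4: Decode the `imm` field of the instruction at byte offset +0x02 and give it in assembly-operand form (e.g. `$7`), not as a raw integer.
+0x02: 71 f1 ⇒ word 0x71f1 (big)
  op=0x71f1>>10=0x1c ⇒ andi (RI)
  rd@[9:8]=0x1 ⇒ bx
  imm@[7:0]=0xf1 ⇒ $241

$241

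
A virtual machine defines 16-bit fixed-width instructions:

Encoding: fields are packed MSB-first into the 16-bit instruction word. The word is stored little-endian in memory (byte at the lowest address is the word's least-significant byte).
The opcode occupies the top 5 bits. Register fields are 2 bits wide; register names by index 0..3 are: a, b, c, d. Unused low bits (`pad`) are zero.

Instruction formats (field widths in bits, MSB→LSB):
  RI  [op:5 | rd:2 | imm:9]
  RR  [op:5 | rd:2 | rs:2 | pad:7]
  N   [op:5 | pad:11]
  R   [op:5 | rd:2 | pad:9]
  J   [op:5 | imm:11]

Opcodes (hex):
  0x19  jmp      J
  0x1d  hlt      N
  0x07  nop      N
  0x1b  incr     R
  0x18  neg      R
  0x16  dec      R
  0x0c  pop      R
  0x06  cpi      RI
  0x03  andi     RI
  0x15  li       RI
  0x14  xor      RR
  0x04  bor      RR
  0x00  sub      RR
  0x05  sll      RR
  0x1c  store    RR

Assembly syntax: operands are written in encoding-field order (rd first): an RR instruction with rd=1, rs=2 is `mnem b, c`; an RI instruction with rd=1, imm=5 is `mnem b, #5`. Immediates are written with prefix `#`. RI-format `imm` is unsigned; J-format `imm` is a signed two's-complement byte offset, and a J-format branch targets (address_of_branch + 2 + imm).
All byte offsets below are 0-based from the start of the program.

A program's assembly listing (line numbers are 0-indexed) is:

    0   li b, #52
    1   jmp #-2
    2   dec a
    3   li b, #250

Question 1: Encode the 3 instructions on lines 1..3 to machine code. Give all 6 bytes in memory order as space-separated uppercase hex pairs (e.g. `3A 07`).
1. jmp fields op=0x19:5|imm=-2:11 → word cffeh → fe cf
2. dec fields op=0x16:5|rd=0:2|pad=0:9 → word b000h → 00 b0
3. li fields op=0x15:5|rd=1:2|imm=250:9 → word aafah → fa aa

FE CF 00 B0 FA AA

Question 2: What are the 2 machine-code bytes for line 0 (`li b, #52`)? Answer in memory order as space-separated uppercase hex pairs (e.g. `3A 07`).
0. li fields op=0x15:5|rd=1:2|imm=52:9 → word aa34h → 34 aa

34 AA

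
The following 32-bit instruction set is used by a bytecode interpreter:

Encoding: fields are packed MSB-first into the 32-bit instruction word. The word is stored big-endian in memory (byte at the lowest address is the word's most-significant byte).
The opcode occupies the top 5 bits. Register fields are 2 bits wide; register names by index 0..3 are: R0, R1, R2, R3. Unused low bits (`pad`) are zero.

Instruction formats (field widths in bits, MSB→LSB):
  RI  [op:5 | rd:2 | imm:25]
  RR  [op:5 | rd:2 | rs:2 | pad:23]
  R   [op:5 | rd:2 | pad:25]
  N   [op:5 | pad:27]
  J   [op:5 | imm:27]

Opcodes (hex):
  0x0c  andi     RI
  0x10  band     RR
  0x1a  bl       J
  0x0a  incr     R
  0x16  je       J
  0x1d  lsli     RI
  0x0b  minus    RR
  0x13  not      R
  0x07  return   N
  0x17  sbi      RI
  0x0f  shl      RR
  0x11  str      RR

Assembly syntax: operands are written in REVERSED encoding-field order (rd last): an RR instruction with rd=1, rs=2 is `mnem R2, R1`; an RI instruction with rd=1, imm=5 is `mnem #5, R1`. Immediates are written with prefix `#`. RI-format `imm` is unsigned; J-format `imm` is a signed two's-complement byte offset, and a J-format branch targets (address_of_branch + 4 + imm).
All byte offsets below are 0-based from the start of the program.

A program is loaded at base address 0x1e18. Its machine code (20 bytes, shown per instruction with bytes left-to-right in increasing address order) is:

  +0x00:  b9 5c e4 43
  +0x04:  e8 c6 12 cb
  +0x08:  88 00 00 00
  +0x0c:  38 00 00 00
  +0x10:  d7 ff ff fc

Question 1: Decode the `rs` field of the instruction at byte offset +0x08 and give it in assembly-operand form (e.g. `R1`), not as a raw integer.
R0

[08] 88 00 00 00 → 0x88000000
  opcode bits[31:27]=0x11: str/RR
  [26:25] rd=0 = R0
  [24:23] rs=0 = R0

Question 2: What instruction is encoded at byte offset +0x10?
bl #-4

@+10  big-endian(d7 ff ff fc) = 0xd7fffffc
  op=0xd7fffffc>>27=0x1a ⇒ bl (J)
  imm: (w>>0)&0x7ffffff=0x7fffffc (s27→-4) → #-4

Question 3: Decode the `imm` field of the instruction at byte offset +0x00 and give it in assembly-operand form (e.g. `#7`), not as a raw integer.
+0x00: b9 5c e4 43 ⇒ word 0xb95ce443 (big)
  op=0xb95ce443>>27=0x17 ⇒ sbi (RI)
  [26:25] rd=0 = R0
  [24:0] imm=22864963 = #22864963

#22864963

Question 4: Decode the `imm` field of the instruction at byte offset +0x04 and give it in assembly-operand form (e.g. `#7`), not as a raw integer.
#12980939

[04] e8 c6 12 cb → 0xe8c612cb
  opcode bits[31:27]=0x1d: lsli/RI
  rd: (w>>25)&0x3=0x0 → R0
  imm: (w>>0)&0x1ffffff=0xc612cb → #12980939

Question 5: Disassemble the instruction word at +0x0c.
return

@+0c  big-endian(38 00 00 00) = 0x38000000
  opcode bits[31:27]=0x7: return/N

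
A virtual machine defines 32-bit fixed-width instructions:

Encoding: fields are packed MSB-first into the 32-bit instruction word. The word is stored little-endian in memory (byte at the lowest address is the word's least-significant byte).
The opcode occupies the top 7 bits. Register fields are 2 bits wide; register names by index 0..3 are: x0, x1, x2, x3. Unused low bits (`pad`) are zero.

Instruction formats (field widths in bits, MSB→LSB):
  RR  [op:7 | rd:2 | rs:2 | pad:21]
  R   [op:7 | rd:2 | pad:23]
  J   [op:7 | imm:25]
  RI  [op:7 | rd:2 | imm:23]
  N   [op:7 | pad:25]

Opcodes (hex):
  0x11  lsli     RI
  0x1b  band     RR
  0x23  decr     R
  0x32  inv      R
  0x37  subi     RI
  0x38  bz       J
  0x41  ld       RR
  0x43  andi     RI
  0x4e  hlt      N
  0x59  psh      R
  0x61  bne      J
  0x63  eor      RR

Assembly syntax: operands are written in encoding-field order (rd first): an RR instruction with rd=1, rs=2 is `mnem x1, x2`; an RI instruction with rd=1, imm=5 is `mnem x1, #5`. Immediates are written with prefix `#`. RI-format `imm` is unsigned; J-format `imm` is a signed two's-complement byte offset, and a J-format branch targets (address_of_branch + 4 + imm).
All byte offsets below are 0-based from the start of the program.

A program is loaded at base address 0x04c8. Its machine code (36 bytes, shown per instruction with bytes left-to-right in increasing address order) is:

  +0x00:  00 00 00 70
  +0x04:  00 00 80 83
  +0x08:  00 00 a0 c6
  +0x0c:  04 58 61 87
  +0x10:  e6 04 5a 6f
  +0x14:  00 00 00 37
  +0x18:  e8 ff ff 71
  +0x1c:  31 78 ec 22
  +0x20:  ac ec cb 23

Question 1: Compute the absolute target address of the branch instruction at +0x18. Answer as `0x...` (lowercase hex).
+0x18: e8 ff ff 71 ⇒ word 0x71ffffe8 (little)
  op=0x71ffffe8>>25=0x38 ⇒ bz (J)
  imm: (w>>0)&0x1ffffff=0x1ffffe8 (s25→-24) → #-24
  target = base 0x04c8 + off 0x18 + 4 + imm -24 = 0x04cc

0x04cc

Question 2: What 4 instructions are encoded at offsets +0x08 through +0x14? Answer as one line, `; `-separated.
@+08  little-endian(00 00 a0 c6) = 0xc6a00000
  op=0xc6a00000>>25=0x63 ⇒ eor (RR)
  rd: (w>>23)&0x3=0x1 → x1
  rs: (w>>21)&0x3=0x1 → x1
@+0c  little-endian(04 58 61 87) = 0x87615804
  op=0x87615804>>25=0x43 ⇒ andi (RI)
  rd: (w>>23)&0x3=0x2 → x2
  imm: (w>>0)&0x7fffff=0x615804 → #6379524
@+10  little-endian(e6 04 5a 6f) = 0x6f5a04e6
  op=0x6f5a04e6>>25=0x37 ⇒ subi (RI)
  rd: (w>>23)&0x3=0x2 → x2
  imm: (w>>0)&0x7fffff=0x5a04e6 → #5899494
@+14  little-endian(00 00 00 37) = 0x37000000
  op=0x37000000>>25=0x1b ⇒ band (RR)
  rd: (w>>23)&0x3=0x2 → x2
  rs: (w>>21)&0x3=0x0 → x0

eor x1, x1; andi x2, #6379524; subi x2, #5899494; band x2, x0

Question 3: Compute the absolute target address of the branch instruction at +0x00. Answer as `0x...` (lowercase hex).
0x04cc

off 0x00: read 00 00 00 70 as little → 0x70000000
  op=0x70000000>>25=0x38 ⇒ bz (J)
  [24:0] imm=0 = #0
  target = base 0x04c8 + off 0x00 + 4 + imm 0 = 0x04cc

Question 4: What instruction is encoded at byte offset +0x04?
+0x04: 00 00 80 83 ⇒ word 0x83800000 (little)
  opcode bits[31:25]=0x41: ld/RR
  [24:23] rd=3 = x3
  [22:21] rs=0 = x0

ld x3, x0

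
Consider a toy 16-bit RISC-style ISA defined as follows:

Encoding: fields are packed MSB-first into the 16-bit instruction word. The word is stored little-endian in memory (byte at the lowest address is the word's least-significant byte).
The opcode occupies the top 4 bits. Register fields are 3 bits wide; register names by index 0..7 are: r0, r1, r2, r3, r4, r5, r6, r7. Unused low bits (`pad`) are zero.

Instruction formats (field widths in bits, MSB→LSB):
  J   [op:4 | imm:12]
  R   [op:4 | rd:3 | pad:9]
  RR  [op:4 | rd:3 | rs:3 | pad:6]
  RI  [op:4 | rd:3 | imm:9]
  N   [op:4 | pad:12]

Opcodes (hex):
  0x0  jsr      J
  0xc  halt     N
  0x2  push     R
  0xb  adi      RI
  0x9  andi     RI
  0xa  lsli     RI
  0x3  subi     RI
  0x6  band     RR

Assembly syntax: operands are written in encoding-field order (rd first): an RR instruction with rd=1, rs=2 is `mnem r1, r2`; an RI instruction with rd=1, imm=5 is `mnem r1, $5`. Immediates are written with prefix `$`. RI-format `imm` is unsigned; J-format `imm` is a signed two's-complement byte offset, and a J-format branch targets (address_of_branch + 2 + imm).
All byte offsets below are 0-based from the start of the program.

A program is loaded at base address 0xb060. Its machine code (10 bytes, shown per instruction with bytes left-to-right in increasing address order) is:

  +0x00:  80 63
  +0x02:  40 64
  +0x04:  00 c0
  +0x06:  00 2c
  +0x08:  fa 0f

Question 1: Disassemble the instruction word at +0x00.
band r1, r6

+0x00: 80 63 ⇒ word 0x6380 (little)
  top 4b → 0x6 → band [RR]
  rd: (w>>9)&0x7=0x1 → r1
  rs: (w>>6)&0x7=0x6 → r6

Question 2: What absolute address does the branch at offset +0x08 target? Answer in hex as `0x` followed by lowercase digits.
off 0x08: read fa 0f as little → 0x0ffa
  top 4b → 0x0 → jsr [J]
  imm@[11:0]=0xffa (s12→-6) ⇒ $-6
  target = base 0xb060 + off 0x08 + 2 + imm -6 = 0xb064

0xb064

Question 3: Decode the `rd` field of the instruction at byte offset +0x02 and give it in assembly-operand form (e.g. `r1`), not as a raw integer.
r2

+0x02: 40 64 ⇒ word 0x6440 (little)
  op=0x6440>>12=0x6 ⇒ band (RR)
  rd: (w>>9)&0x7=0x2 → r2
  rs: (w>>6)&0x7=0x1 → r1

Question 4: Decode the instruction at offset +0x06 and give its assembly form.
[06] 00 2c → 0x2c00
  opcode bits[15:12]=0x2: push/R
  rd@[11:9]=0x6 ⇒ r6

push r6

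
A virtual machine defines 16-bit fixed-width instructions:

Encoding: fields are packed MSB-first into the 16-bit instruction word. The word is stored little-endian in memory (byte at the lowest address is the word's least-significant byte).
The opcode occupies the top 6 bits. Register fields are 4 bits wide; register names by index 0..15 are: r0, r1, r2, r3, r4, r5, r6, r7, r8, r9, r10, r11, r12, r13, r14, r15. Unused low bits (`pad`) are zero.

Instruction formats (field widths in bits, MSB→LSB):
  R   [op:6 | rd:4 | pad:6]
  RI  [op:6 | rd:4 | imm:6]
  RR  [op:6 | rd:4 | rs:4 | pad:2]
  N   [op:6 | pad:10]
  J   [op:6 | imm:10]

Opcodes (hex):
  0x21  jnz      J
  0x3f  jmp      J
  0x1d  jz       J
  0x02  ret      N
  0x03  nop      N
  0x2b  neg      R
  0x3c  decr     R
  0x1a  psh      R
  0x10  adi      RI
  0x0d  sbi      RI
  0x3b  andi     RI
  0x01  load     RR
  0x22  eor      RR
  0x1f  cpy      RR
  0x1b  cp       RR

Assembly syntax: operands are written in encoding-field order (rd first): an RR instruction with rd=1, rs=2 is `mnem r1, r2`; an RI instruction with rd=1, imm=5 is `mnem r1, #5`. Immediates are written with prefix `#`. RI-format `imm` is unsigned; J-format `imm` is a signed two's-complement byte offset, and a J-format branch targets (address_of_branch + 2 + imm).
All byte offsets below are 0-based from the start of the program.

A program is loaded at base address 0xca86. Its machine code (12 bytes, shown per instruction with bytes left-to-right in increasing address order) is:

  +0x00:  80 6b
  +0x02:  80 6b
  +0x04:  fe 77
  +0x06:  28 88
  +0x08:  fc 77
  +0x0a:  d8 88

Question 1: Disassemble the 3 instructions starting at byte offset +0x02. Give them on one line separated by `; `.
off 0x02: read 80 6b as little → 0x6b80
  top 6b → 0x1a → psh [R]
  rd: (w>>6)&0xf=0xe → r14
off 0x04: read fe 77 as little → 0x77fe
  top 6b → 0x1d → jz [J]
  imm: (w>>0)&0x3ff=0x3fe (s10→-2) → #-2
off 0x06: read 28 88 as little → 0x8828
  top 6b → 0x22 → eor [RR]
  rd: (w>>6)&0xf=0x0 → r0
  rs: (w>>2)&0xf=0xa → r10

psh r14; jz #-2; eor r0, r10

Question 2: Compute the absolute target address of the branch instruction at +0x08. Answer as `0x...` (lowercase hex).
0xca8c

@+08  little-endian(fc 77) = 0x77fc
  op=0x77fc>>10=0x1d ⇒ jz (J)
  [9:0] imm=1020 (s10→-4) = #-4
  target = base 0xca86 + off 0x08 + 2 + imm -4 = 0xca8c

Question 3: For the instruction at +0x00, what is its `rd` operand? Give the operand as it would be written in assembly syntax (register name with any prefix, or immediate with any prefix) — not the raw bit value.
r14

@+00  little-endian(80 6b) = 0x6b80
  top 6b → 0x1a → psh [R]
  rd@[9:6]=0xe ⇒ r14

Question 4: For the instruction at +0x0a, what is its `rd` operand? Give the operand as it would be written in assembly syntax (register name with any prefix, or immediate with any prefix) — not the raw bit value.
r3

off 0x0a: read d8 88 as little → 0x88d8
  top 6b → 0x22 → eor [RR]
  rd: (w>>6)&0xf=0x3 → r3
  rs: (w>>2)&0xf=0x6 → r6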